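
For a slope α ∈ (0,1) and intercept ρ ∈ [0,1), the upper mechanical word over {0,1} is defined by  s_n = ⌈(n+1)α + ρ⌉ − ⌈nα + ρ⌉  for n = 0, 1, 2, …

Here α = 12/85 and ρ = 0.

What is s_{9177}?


(n+1)α + ρ = (9178·12) / 85 = 110136/85
nα + ρ     = (9177·12) / 85 = 110124/85
⌈110136/85⌉ = 1296,  ⌈110124/85⌉ = 1296
s_{9177} = 1296 − 1296 = 0

0


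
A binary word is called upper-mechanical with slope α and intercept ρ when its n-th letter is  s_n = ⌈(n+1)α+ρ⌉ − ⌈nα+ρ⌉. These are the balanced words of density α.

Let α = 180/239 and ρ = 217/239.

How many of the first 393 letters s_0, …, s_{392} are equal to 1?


296

#1s = Σ_{n=0}^{392} s_n = Σ_{n=0}^{392} (⌈(n+1)α+ρ⌉ − ⌈nα+ρ⌉)
the sum telescopes: every ⌈nα+ρ⌉ with 0 < n < 393 appears once with + and once with −, leaving ⌈393α+ρ⌉ − ⌈0·α+ρ⌉
393α + ρ = (393·180 + 217) / 239 = 70957/239
ρ = 217/239
⌈70957/239⌉ = 297,  ⌈217/239⌉ = 1
#1s = 297 − 1 = 296


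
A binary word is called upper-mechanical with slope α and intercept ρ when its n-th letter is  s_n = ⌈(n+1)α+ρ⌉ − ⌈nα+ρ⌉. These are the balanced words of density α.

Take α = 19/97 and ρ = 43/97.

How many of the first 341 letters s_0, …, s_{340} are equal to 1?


67

#1s = Σ_{n=0}^{340} s_n = Σ_{n=0}^{340} (⌈(n+1)α+ρ⌉ − ⌈nα+ρ⌉)
the sum telescopes: every ⌈nα+ρ⌉ with 0 < n < 341 appears once with + and once with −, leaving ⌈341α+ρ⌉ − ⌈0·α+ρ⌉
341α + ρ = (341·19 + 43) / 97 = 6522/97
ρ = 43/97
⌈6522/97⌉ = 68,  ⌈43/97⌉ = 1
#1s = 68 − 1 = 67


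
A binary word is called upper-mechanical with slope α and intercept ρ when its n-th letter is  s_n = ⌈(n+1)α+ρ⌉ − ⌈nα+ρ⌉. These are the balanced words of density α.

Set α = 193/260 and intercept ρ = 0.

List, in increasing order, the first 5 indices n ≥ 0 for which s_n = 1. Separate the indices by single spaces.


n=0: ⌈193/260⌉−⌈0/260⌉ = 1−0 = 1  ← one
n=1: ⌈386/260⌉−⌈193/260⌉ = 2−1 = 1  ← one
n=2: ⌈579/260⌉−⌈386/260⌉ = 3−2 = 1  ← one
n=3: ⌈772/260⌉−⌈579/260⌉ = 3−3 = 0
n=4: ⌈965/260⌉−⌈772/260⌉ = 4−3 = 1  ← one
n=5: ⌈1158/260⌉−⌈965/260⌉ = 5−4 = 1  ← one
positions of the first 5 ones: 0 1 2 4 5

0 1 2 4 5


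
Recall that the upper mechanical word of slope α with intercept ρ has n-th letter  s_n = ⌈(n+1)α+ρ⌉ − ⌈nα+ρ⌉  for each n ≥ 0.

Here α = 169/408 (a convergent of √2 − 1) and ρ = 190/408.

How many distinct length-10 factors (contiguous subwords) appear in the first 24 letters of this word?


t_n = ⌈(n·169+190)/408⌉ for n = 0 … 24:
  n=0…9: ⌈190/408⌉=1 ⌈359/408⌉=1 ⌈528/408⌉=2 ⌈697/408⌉=2 ⌈866/408⌉=3 ⌈1035/408⌉=3 ⌈1204/408⌉=3 ⌈1373/408⌉=4 ⌈1542/408⌉=4 ⌈1711/408⌉=5
  n=10…19: ⌈1880/408⌉=5 ⌈2049/408⌉=6 ⌈2218/408⌉=6 ⌈2387/408⌉=6 ⌈2556/408⌉=7 ⌈2725/408⌉=7 ⌈2894/408⌉=8 ⌈3063/408⌉=8 ⌈3232/408⌉=8 ⌈3401/408⌉=9
  n=20…24: ⌈3570/408⌉=9 ⌈3739/408⌉=10 ⌈3908/408⌉=10 ⌈4077/408⌉=10 ⌈4246/408⌉=11
s_n = t_(n+1) − t_n for n = 0 … 23 gives
prefix = 010100101010010100101001
slide a length-10 window over [0..9] … [14..23] (15 windows); first occurrence of each distinct factor:
  [  0..  9] 0101001010
  [  1.. 10] 1010010101
  [  2.. 11] 0100101010
  [  3.. 12] 1001010100
  [  4.. 13] 0010101001
  [  5.. 14] 0101010010
  [  6.. 15] 1010100101
  [  8.. 17] 1010010100
  [  9.. 18] 0100101001
  [ 10.. 19] 1001010010
  [ 11.. 20] 0010100101
  (the other 4 windows repeat one of these)
distinct factors: {0010100101, 0010101001, 0100101001, 0100101010, 0101001010, 0101010010, 1001010010, 1001010100, 1010010100, 1010010101, 1010100101}
count = 11  (Sturmian bound for length 10 is 11)

11


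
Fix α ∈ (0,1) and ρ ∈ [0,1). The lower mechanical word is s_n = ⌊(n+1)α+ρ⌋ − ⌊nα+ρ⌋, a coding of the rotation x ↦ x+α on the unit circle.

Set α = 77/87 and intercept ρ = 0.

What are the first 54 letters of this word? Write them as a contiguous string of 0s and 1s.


n=0: ⌊(1·77)/87⌋ − ⌊(0·77)/87⌋ = ⌊77/87⌋ − ⌊0/87⌋ = 0 − 0 = 0
n=1: ⌊(2·77)/87⌋ − ⌊(1·77)/87⌋ = ⌊154/87⌋ − ⌊77/87⌋ = 1 − 0 = 1
n=2: ⌊(3·77)/87⌋ − ⌊(2·77)/87⌋ = ⌊231/87⌋ − ⌊154/87⌋ = 2 − 1 = 1
n=3: ⌊(4·77)/87⌋ − ⌊(3·77)/87⌋ = ⌊308/87⌋ − ⌊231/87⌋ = 3 − 2 = 1
n=4: ⌊(5·77)/87⌋ − ⌊(4·77)/87⌋ = ⌊385/87⌋ − ⌊308/87⌋ = 4 − 3 = 1
n=5: ⌊(6·77)/87⌋ − ⌊(5·77)/87⌋ = ⌊462/87⌋ − ⌊385/87⌋ = 5 − 4 = 1
n=6: ⌊(7·77)/87⌋ − ⌊(6·77)/87⌋ = ⌊539/87⌋ − ⌊462/87⌋ = 6 − 5 = 1
n=7: ⌊(8·77)/87⌋ − ⌊(7·77)/87⌋ = ⌊616/87⌋ − ⌊539/87⌋ = 7 − 6 = 1
n=8: ⌊(9·77)/87⌋ − ⌊(8·77)/87⌋ = ⌊693/87⌋ − ⌊616/87⌋ = 7 − 7 = 0
n=9: ⌊(10·77)/87⌋ − ⌊(9·77)/87⌋ = ⌊770/87⌋ − ⌊693/87⌋ = 8 − 7 = 1
n=10: ⌊(11·77)/87⌋ − ⌊(10·77)/87⌋ = ⌊847/87⌋ − ⌊770/87⌋ = 9 − 8 = 1
n=11: ⌊(12·77)/87⌋ − ⌊(11·77)/87⌋ = ⌊924/87⌋ − ⌊847/87⌋ = 10 − 9 = 1
n=12: ⌊(13·77)/87⌋ − ⌊(12·77)/87⌋ = ⌊1001/87⌋ − ⌊924/87⌋ = 11 − 10 = 1
n=13: ⌊(14·77)/87⌋ − ⌊(13·77)/87⌋ = ⌊1078/87⌋ − ⌊1001/87⌋ = 12 − 11 = 1
n=14: ⌊(15·77)/87⌋ − ⌊(14·77)/87⌋ = ⌊1155/87⌋ − ⌊1078/87⌋ = 13 − 12 = 1
n=15: ⌊(16·77)/87⌋ − ⌊(15·77)/87⌋ = ⌊1232/87⌋ − ⌊1155/87⌋ = 14 − 13 = 1
n=16: ⌊(17·77)/87⌋ − ⌊(16·77)/87⌋ = ⌊1309/87⌋ − ⌊1232/87⌋ = 15 − 14 = 1
n=17: ⌊(18·77)/87⌋ − ⌊(17·77)/87⌋ = ⌊1386/87⌋ − ⌊1309/87⌋ = 15 − 15 = 0
n=18: ⌊(19·77)/87⌋ − ⌊(18·77)/87⌋ = ⌊1463/87⌋ − ⌊1386/87⌋ = 16 − 15 = 1
n=19: ⌊(20·77)/87⌋ − ⌊(19·77)/87⌋ = ⌊1540/87⌋ − ⌊1463/87⌋ = 17 − 16 = 1
n=20: ⌊(21·77)/87⌋ − ⌊(20·77)/87⌋ = ⌊1617/87⌋ − ⌊1540/87⌋ = 18 − 17 = 1
n=21: ⌊(22·77)/87⌋ − ⌊(21·77)/87⌋ = ⌊1694/87⌋ − ⌊1617/87⌋ = 19 − 18 = 1
n=22: ⌊(23·77)/87⌋ − ⌊(22·77)/87⌋ = ⌊1771/87⌋ − ⌊1694/87⌋ = 20 − 19 = 1
n=23: ⌊(24·77)/87⌋ − ⌊(23·77)/87⌋ = ⌊1848/87⌋ − ⌊1771/87⌋ = 21 − 20 = 1
n=24: ⌊(25·77)/87⌋ − ⌊(24·77)/87⌋ = ⌊1925/87⌋ − ⌊1848/87⌋ = 22 − 21 = 1
n=25: ⌊(26·77)/87⌋ − ⌊(25·77)/87⌋ = ⌊2002/87⌋ − ⌊1925/87⌋ = 23 − 22 = 1
n=26: ⌊(27·77)/87⌋ − ⌊(26·77)/87⌋ = ⌊2079/87⌋ − ⌊2002/87⌋ = 23 − 23 = 0
n=27: ⌊(28·77)/87⌋ − ⌊(27·77)/87⌋ = ⌊2156/87⌋ − ⌊2079/87⌋ = 24 − 23 = 1
n=28: ⌊(29·77)/87⌋ − ⌊(28·77)/87⌋ = ⌊2233/87⌋ − ⌊2156/87⌋ = 25 − 24 = 1
n=29: ⌊(30·77)/87⌋ − ⌊(29·77)/87⌋ = ⌊2310/87⌋ − ⌊2233/87⌋ = 26 − 25 = 1
n=30: ⌊(31·77)/87⌋ − ⌊(30·77)/87⌋ = ⌊2387/87⌋ − ⌊2310/87⌋ = 27 − 26 = 1
n=31: ⌊(32·77)/87⌋ − ⌊(31·77)/87⌋ = ⌊2464/87⌋ − ⌊2387/87⌋ = 28 − 27 = 1
n=32: ⌊(33·77)/87⌋ − ⌊(32·77)/87⌋ = ⌊2541/87⌋ − ⌊2464/87⌋ = 29 − 28 = 1
n=33: ⌊(34·77)/87⌋ − ⌊(33·77)/87⌋ = ⌊2618/87⌋ − ⌊2541/87⌋ = 30 − 29 = 1
n=34: ⌊(35·77)/87⌋ − ⌊(34·77)/87⌋ = ⌊2695/87⌋ − ⌊2618/87⌋ = 30 − 30 = 0
n=35: ⌊(36·77)/87⌋ − ⌊(35·77)/87⌋ = ⌊2772/87⌋ − ⌊2695/87⌋ = 31 − 30 = 1
n=36: ⌊(37·77)/87⌋ − ⌊(36·77)/87⌋ = ⌊2849/87⌋ − ⌊2772/87⌋ = 32 − 31 = 1
n=37: ⌊(38·77)/87⌋ − ⌊(37·77)/87⌋ = ⌊2926/87⌋ − ⌊2849/87⌋ = 33 − 32 = 1
n=38: ⌊(39·77)/87⌋ − ⌊(38·77)/87⌋ = ⌊3003/87⌋ − ⌊2926/87⌋ = 34 − 33 = 1
n=39: ⌊(40·77)/87⌋ − ⌊(39·77)/87⌋ = ⌊3080/87⌋ − ⌊3003/87⌋ = 35 − 34 = 1
n=40: ⌊(41·77)/87⌋ − ⌊(40·77)/87⌋ = ⌊3157/87⌋ − ⌊3080/87⌋ = 36 − 35 = 1
n=41: ⌊(42·77)/87⌋ − ⌊(41·77)/87⌋ = ⌊3234/87⌋ − ⌊3157/87⌋ = 37 − 36 = 1
n=42: ⌊(43·77)/87⌋ − ⌊(42·77)/87⌋ = ⌊3311/87⌋ − ⌊3234/87⌋ = 38 − 37 = 1
n=43: ⌊(44·77)/87⌋ − ⌊(43·77)/87⌋ = ⌊3388/87⌋ − ⌊3311/87⌋ = 38 − 38 = 0
n=44: ⌊(45·77)/87⌋ − ⌊(44·77)/87⌋ = ⌊3465/87⌋ − ⌊3388/87⌋ = 39 − 38 = 1
n=45: ⌊(46·77)/87⌋ − ⌊(45·77)/87⌋ = ⌊3542/87⌋ − ⌊3465/87⌋ = 40 − 39 = 1
n=46: ⌊(47·77)/87⌋ − ⌊(46·77)/87⌋ = ⌊3619/87⌋ − ⌊3542/87⌋ = 41 − 40 = 1
n=47: ⌊(48·77)/87⌋ − ⌊(47·77)/87⌋ = ⌊3696/87⌋ − ⌊3619/87⌋ = 42 − 41 = 1
n=48: ⌊(49·77)/87⌋ − ⌊(48·77)/87⌋ = ⌊3773/87⌋ − ⌊3696/87⌋ = 43 − 42 = 1
n=49: ⌊(50·77)/87⌋ − ⌊(49·77)/87⌋ = ⌊3850/87⌋ − ⌊3773/87⌋ = 44 − 43 = 1
n=50: ⌊(51·77)/87⌋ − ⌊(50·77)/87⌋ = ⌊3927/87⌋ − ⌊3850/87⌋ = 45 − 44 = 1
n=51: ⌊(52·77)/87⌋ − ⌊(51·77)/87⌋ = ⌊4004/87⌋ − ⌊3927/87⌋ = 46 − 45 = 1
n=52: ⌊(53·77)/87⌋ − ⌊(52·77)/87⌋ = ⌊4081/87⌋ − ⌊4004/87⌋ = 46 − 46 = 0
n=53: ⌊(54·77)/87⌋ − ⌊(53·77)/87⌋ = ⌊4158/87⌋ − ⌊4081/87⌋ = 47 − 46 = 1

011111110111111110111111110111111101111111101111111101


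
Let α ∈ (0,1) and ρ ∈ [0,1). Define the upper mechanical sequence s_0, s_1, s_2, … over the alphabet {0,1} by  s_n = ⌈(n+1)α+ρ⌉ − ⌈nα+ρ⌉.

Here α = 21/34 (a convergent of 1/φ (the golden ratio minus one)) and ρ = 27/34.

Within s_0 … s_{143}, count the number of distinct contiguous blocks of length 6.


7

t_n = ⌈(n·21+27)/34⌉ for n = 0 … 144:
  n=0…9: ⌈27/34⌉=1 ⌈48/34⌉=2 ⌈69/34⌉=3 ⌈90/34⌉=3 ⌈111/34⌉=4 ⌈132/34⌉=4 ⌈153/34⌉=5 ⌈174/34⌉=6 ⌈195/34⌉=6 ⌈216/34⌉=7
  n=10…19: ⌈237/34⌉=7 ⌈258/34⌉=8 ⌈279/34⌉=9 ⌈300/34⌉=9 ⌈321/34⌉=10 ⌈342/34⌉=11 ⌈363/34⌉=11 ⌈384/34⌉=12 ⌈405/34⌉=12 ⌈426/34⌉=13
  n=20…29: ⌈447/34⌉=14 ⌈468/34⌉=14 ⌈489/34⌉=15 ⌈510/34⌉=15 ⌈531/34⌉=16 ⌈552/34⌉=17 ⌈573/34⌉=17 ⌈594/34⌉=18 ⌈615/34⌉=19 ⌈636/34⌉=19
  n=30…39: ⌈657/34⌉=20 ⌈678/34⌉=20 ⌈699/34⌉=21 ⌈720/34⌉=22 ⌈741/34⌉=22 ⌈762/34⌉=23 ⌈783/34⌉=24 ⌈804/34⌉=24 ⌈825/34⌉=25 ⌈846/34⌉=25
  n=40…49: ⌈867/34⌉=26 ⌈888/34⌉=27 ⌈909/34⌉=27 ⌈930/34⌉=28 ⌈951/34⌉=28 ⌈972/34⌉=29 ⌈993/34⌉=30 ⌈1014/34⌉=30 ⌈1035/34⌉=31 ⌈1056/34⌉=32
  n=50…59: ⌈1077/34⌉=32 ⌈1098/34⌉=33 ⌈1119/34⌉=33 ⌈1140/34⌉=34 ⌈1161/34⌉=35 ⌈1182/34⌉=35 ⌈1203/34⌉=36 ⌈1224/34⌉=36 ⌈1245/34⌉=37 ⌈1266/34⌉=38
  n=60…69: ⌈1287/34⌉=38 ⌈1308/34⌉=39 ⌈1329/34⌉=40 ⌈1350/34⌉=40 ⌈1371/34⌉=41 ⌈1392/34⌉=41 ⌈1413/34⌉=42 ⌈1434/34⌉=43 ⌈1455/34⌉=43 ⌈1476/34⌉=44
  n=70…79: ⌈1497/34⌉=45 ⌈1518/34⌉=45 ⌈1539/34⌉=46 ⌈1560/34⌉=46 ⌈1581/34⌉=47 ⌈1602/34⌉=48 ⌈1623/34⌉=48 ⌈1644/34⌉=49 ⌈1665/34⌉=49 ⌈1686/34⌉=50
  n=80…89: ⌈1707/34⌉=51 ⌈1728/34⌉=51 ⌈1749/34⌉=52 ⌈1770/34⌉=53 ⌈1791/34⌉=53 ⌈1812/34⌉=54 ⌈1833/34⌉=54 ⌈1854/34⌉=55 ⌈1875/34⌉=56 ⌈1896/34⌉=56
  n=90…99: ⌈1917/34⌉=57 ⌈1938/34⌉=57 ⌈1959/34⌉=58 ⌈1980/34⌉=59 ⌈2001/34⌉=59 ⌈2022/34⌉=60 ⌈2043/34⌉=61 ⌈2064/34⌉=61 ⌈2085/34⌉=62 ⌈2106/34⌉=62
  n=100…109: ⌈2127/34⌉=63 ⌈2148/34⌉=64 ⌈2169/34⌉=64 ⌈2190/34⌉=65 ⌈2211/34⌉=66 ⌈2232/34⌉=66 ⌈2253/34⌉=67 ⌈2274/34⌉=67 ⌈2295/34⌉=68 ⌈2316/34⌉=69
  n=110…119: ⌈2337/34⌉=69 ⌈2358/34⌉=70 ⌈2379/34⌉=70 ⌈2400/34⌉=71 ⌈2421/34⌉=72 ⌈2442/34⌉=72 ⌈2463/34⌉=73 ⌈2484/34⌉=74 ⌈2505/34⌉=74 ⌈2526/34⌉=75
  n=120…129: ⌈2547/34⌉=75 ⌈2568/34⌉=76 ⌈2589/34⌉=77 ⌈2610/34⌉=77 ⌈2631/34⌉=78 ⌈2652/34⌉=78 ⌈2673/34⌉=79 ⌈2694/34⌉=80 ⌈2715/34⌉=80 ⌈2736/34⌉=81
  n=130…139: ⌈2757/34⌉=82 ⌈2778/34⌉=82 ⌈2799/34⌉=83 ⌈2820/34⌉=83 ⌈2841/34⌉=84 ⌈2862/34⌉=85 ⌈2883/34⌉=85 ⌈2904/34⌉=86 ⌈2925/34⌉=87 ⌈2946/34⌉=87
  n=140…144: ⌈2967/34⌉=88 ⌈2988/34⌉=88 ⌈3009/34⌉=89 ⌈3030/34⌉=90 ⌈3051/34⌉=90
s_n = t_(n+1) − t_n for n = 0 … 143 gives
prefix = 110101101011011010110101101101011011010110101101101011010110110101101101011010110110101101011011010110110101101011011010110101101101011011010110
slide a length-6 window over [0..5] … [138..143] (139 windows); first occurrence of each distinct factor:
  [  0..  5] 110101
  [  1..  6] 101011
  [  2..  7] 010110
  [  3..  8] 101101
  [  4..  9] 011010
  [  9.. 14] 011011
  [ 10.. 15] 110110
  (the other 132 windows repeat one of these)
distinct factors: {010110, 011010, 011011, 101011, 101101, 110101, 110110}
count = 7  (Sturmian bound for length 6 is 7)


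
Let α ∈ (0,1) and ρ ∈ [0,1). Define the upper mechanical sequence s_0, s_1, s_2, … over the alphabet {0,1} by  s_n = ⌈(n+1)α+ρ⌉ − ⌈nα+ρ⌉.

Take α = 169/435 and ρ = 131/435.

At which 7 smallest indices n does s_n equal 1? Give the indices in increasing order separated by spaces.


n=0: ⌈300/435⌉−⌈131/435⌉ = 1−1 = 0
n=1: ⌈469/435⌉−⌈300/435⌉ = 2−1 = 1  ← one
n=2: ⌈638/435⌉−⌈469/435⌉ = 2−2 = 0
n=3: ⌈807/435⌉−⌈638/435⌉ = 2−2 = 0
n=4: ⌈976/435⌉−⌈807/435⌉ = 3−2 = 1  ← one
n=5: ⌈1145/435⌉−⌈976/435⌉ = 3−3 = 0
n=6: ⌈1314/435⌉−⌈1145/435⌉ = 4−3 = 1  ← one
n=7: ⌈1483/435⌉−⌈1314/435⌉ = 4−4 = 0
n=8: ⌈1652/435⌉−⌈1483/435⌉ = 4−4 = 0
n=9: ⌈1821/435⌉−⌈1652/435⌉ = 5−4 = 1  ← one
n=10: ⌈1990/435⌉−⌈1821/435⌉ = 5−5 = 0
n=11: ⌈2159/435⌉−⌈1990/435⌉ = 5−5 = 0
n=12: ⌈2328/435⌉−⌈2159/435⌉ = 6−5 = 1  ← one
n=13: ⌈2497/435⌉−⌈2328/435⌉ = 6−6 = 0
n=14: ⌈2666/435⌉−⌈2497/435⌉ = 7−6 = 1  ← one
n=15: ⌈2835/435⌉−⌈2666/435⌉ = 7−7 = 0
n=16: ⌈3004/435⌉−⌈2835/435⌉ = 7−7 = 0
n=17: ⌈3173/435⌉−⌈3004/435⌉ = 8−7 = 1  ← one
positions of the first 7 ones: 1 4 6 9 12 14 17

1 4 6 9 12 14 17


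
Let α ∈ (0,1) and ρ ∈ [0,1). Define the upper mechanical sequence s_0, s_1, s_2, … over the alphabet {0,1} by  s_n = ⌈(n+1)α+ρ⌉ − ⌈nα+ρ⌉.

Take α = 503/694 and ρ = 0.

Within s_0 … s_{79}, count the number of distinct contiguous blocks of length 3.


4

t_n = ⌈(n·503)/694⌉ for n = 0 … 80:
  n=0…9: ⌈0/694⌉=0 ⌈503/694⌉=1 ⌈1006/694⌉=2 ⌈1509/694⌉=3 ⌈2012/694⌉=3 ⌈2515/694⌉=4 ⌈3018/694⌉=5 ⌈3521/694⌉=6 ⌈4024/694⌉=6 ⌈4527/694⌉=7
  n=10…19: ⌈5030/694⌉=8 ⌈5533/694⌉=8 ⌈6036/694⌉=9 ⌈6539/694⌉=10 ⌈7042/694⌉=11 ⌈7545/694⌉=11 ⌈8048/694⌉=12 ⌈8551/694⌉=13 ⌈9054/694⌉=14 ⌈9557/694⌉=14
  n=20…29: ⌈10060/694⌉=15 ⌈10563/694⌉=16 ⌈11066/694⌉=16 ⌈11569/694⌉=17 ⌈12072/694⌉=18 ⌈12575/694⌉=19 ⌈13078/694⌉=19 ⌈13581/694⌉=20 ⌈14084/694⌉=21 ⌈14587/694⌉=22
  n=30…39: ⌈15090/694⌉=22 ⌈15593/694⌉=23 ⌈16096/694⌉=24 ⌈16599/694⌉=24 ⌈17102/694⌉=25 ⌈17605/694⌉=26 ⌈18108/694⌉=27 ⌈18611/694⌉=27 ⌈19114/694⌉=28 ⌈19617/694⌉=29
  n=40…49: ⌈20120/694⌉=29 ⌈20623/694⌉=30 ⌈21126/694⌉=31 ⌈21629/694⌉=32 ⌈22132/694⌉=32 ⌈22635/694⌉=33 ⌈23138/694⌉=34 ⌈23641/694⌉=35 ⌈24144/694⌉=35 ⌈24647/694⌉=36
  n=50…59: ⌈25150/694⌉=37 ⌈25653/694⌉=37 ⌈26156/694⌉=38 ⌈26659/694⌉=39 ⌈27162/694⌉=40 ⌈27665/694⌉=40 ⌈28168/694⌉=41 ⌈28671/694⌉=42 ⌈29174/694⌉=43 ⌈29677/694⌉=43
  n=60…69: ⌈30180/694⌉=44 ⌈30683/694⌉=45 ⌈31186/694⌉=45 ⌈31689/694⌉=46 ⌈32192/694⌉=47 ⌈32695/694⌉=48 ⌈33198/694⌉=48 ⌈33701/694⌉=49 ⌈34204/694⌉=50 ⌈34707/694⌉=51
  n=70…79: ⌈35210/694⌉=51 ⌈35713/694⌉=52 ⌈36216/694⌉=53 ⌈36719/694⌉=53 ⌈37222/694⌉=54 ⌈37725/694⌉=55 ⌈38228/694⌉=56 ⌈38731/694⌉=56 ⌈39234/694⌉=57 ⌈39737/694⌉=58
  n=80: ⌈40240/694⌉=58
s_n = t_(n+1) − t_n for n = 0 … 79 gives
prefix = 11101110110111011101101110111011011101101110111011011101110110111011101101110110
slide a length-3 window over [0..2] … [77..79] (78 windows); first occurrence of each distinct factor:
  [  0..  2] 111
  [  1..  3] 110
  [  2..  4] 101
  [  3..  5] 011
  (the other 74 windows repeat one of these)
distinct factors: {011, 101, 110, 111}
count = 4  (Sturmian bound for length 3 is 4)


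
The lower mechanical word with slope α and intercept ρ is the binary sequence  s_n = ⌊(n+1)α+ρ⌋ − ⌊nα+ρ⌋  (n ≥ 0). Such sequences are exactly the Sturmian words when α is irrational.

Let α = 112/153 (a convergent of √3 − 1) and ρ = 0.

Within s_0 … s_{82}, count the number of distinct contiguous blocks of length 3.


4

t_n = ⌊(n·112)/153⌋ for n = 0 … 83:
  n=0…9: ⌊0/153⌋=0 ⌊112/153⌋=0 ⌊224/153⌋=1 ⌊336/153⌋=2 ⌊448/153⌋=2 ⌊560/153⌋=3 ⌊672/153⌋=4 ⌊784/153⌋=5 ⌊896/153⌋=5 ⌊1008/153⌋=6
  n=10…19: ⌊1120/153⌋=7 ⌊1232/153⌋=8 ⌊1344/153⌋=8 ⌊1456/153⌋=9 ⌊1568/153⌋=10 ⌊1680/153⌋=10 ⌊1792/153⌋=11 ⌊1904/153⌋=12 ⌊2016/153⌋=13 ⌊2128/153⌋=13
  n=20…29: ⌊2240/153⌋=14 ⌊2352/153⌋=15 ⌊2464/153⌋=16 ⌊2576/153⌋=16 ⌊2688/153⌋=17 ⌊2800/153⌋=18 ⌊2912/153⌋=19 ⌊3024/153⌋=19 ⌊3136/153⌋=20 ⌊3248/153⌋=21
  n=30…39: ⌊3360/153⌋=21 ⌊3472/153⌋=22 ⌊3584/153⌋=23 ⌊3696/153⌋=24 ⌊3808/153⌋=24 ⌊3920/153⌋=25 ⌊4032/153⌋=26 ⌊4144/153⌋=27 ⌊4256/153⌋=27 ⌊4368/153⌋=28
  n=40…49: ⌊4480/153⌋=29 ⌊4592/153⌋=30 ⌊4704/153⌋=30 ⌊4816/153⌋=31 ⌊4928/153⌋=32 ⌊5040/153⌋=32 ⌊5152/153⌋=33 ⌊5264/153⌋=34 ⌊5376/153⌋=35 ⌊5488/153⌋=35
  n=50…59: ⌊5600/153⌋=36 ⌊5712/153⌋=37 ⌊5824/153⌋=38 ⌊5936/153⌋=38 ⌊6048/153⌋=39 ⌊6160/153⌋=40 ⌊6272/153⌋=40 ⌊6384/153⌋=41 ⌊6496/153⌋=42 ⌊6608/153⌋=43
  n=60…69: ⌊6720/153⌋=43 ⌊6832/153⌋=44 ⌊6944/153⌋=45 ⌊7056/153⌋=46 ⌊7168/153⌋=46 ⌊7280/153⌋=47 ⌊7392/153⌋=48 ⌊7504/153⌋=49 ⌊7616/153⌋=49 ⌊7728/153⌋=50
  n=70…79: ⌊7840/153⌋=51 ⌊7952/153⌋=51 ⌊8064/153⌋=52 ⌊8176/153⌋=53 ⌊8288/153⌋=54 ⌊8400/153⌋=54 ⌊8512/153⌋=55 ⌊8624/153⌋=56 ⌊8736/153⌋=57 ⌊8848/153⌋=57
  n=80…83: ⌊8960/153⌋=58 ⌊9072/153⌋=59 ⌊9184/153⌋=60 ⌊9296/153⌋=60
s_n = t_(n+1) − t_n for n = 0 … 82 gives
prefix = 01101110111011011101110111011011101110111011011101110110111011101110110111011101110
slide a length-3 window over [0..2] … [80..82] (81 windows); first occurrence of each distinct factor:
  [  0..  2] 011
  [  1..  3] 110
  [  2..  4] 101
  [  4..  6] 111
  (the other 77 windows repeat one of these)
distinct factors: {011, 101, 110, 111}
count = 4  (Sturmian bound for length 3 is 4)


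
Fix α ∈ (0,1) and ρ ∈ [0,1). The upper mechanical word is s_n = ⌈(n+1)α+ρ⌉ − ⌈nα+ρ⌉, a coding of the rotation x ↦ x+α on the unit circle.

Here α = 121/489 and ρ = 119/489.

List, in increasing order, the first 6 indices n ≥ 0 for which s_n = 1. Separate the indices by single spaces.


3 7 11 15 19 23

n=0: ⌈240/489⌉−⌈119/489⌉ = 1−1 = 0
n=1: ⌈361/489⌉−⌈240/489⌉ = 1−1 = 0
n=2: ⌈482/489⌉−⌈361/489⌉ = 1−1 = 0
n=3: ⌈603/489⌉−⌈482/489⌉ = 2−1 = 1  ← one
n=4: ⌈724/489⌉−⌈603/489⌉ = 2−2 = 0
n=5: ⌈845/489⌉−⌈724/489⌉ = 2−2 = 0
n=6: ⌈966/489⌉−⌈845/489⌉ = 2−2 = 0
n=7: ⌈1087/489⌉−⌈966/489⌉ = 3−2 = 1  ← one
n=8: ⌈1208/489⌉−⌈1087/489⌉ = 3−3 = 0
n=9: ⌈1329/489⌉−⌈1208/489⌉ = 3−3 = 0
n=10: ⌈1450/489⌉−⌈1329/489⌉ = 3−3 = 0
n=11: ⌈1571/489⌉−⌈1450/489⌉ = 4−3 = 1  ← one
n=12: ⌈1692/489⌉−⌈1571/489⌉ = 4−4 = 0
n=13: ⌈1813/489⌉−⌈1692/489⌉ = 4−4 = 0
n=14: ⌈1934/489⌉−⌈1813/489⌉ = 4−4 = 0
n=15: ⌈2055/489⌉−⌈1934/489⌉ = 5−4 = 1  ← one
n=16: ⌈2176/489⌉−⌈2055/489⌉ = 5−5 = 0
n=17: ⌈2297/489⌉−⌈2176/489⌉ = 5−5 = 0
n=18: ⌈2418/489⌉−⌈2297/489⌉ = 5−5 = 0
n=19: ⌈2539/489⌉−⌈2418/489⌉ = 6−5 = 1  ← one
n=20: ⌈2660/489⌉−⌈2539/489⌉ = 6−6 = 0
n=21: ⌈2781/489⌉−⌈2660/489⌉ = 6−6 = 0
n=22: ⌈2902/489⌉−⌈2781/489⌉ = 6−6 = 0
n=23: ⌈3023/489⌉−⌈2902/489⌉ = 7−6 = 1  ← one
positions of the first 6 ones: 3 7 11 15 19 23


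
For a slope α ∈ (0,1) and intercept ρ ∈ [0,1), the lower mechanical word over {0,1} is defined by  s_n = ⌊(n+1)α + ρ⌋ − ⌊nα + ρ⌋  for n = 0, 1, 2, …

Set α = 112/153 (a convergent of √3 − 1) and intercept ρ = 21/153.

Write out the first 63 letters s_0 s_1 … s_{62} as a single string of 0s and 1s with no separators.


011101101110111011101101110111011101101110111011101101110111011

n=0: ⌊(1·112+21)/153⌋ − ⌊(0·112+21)/153⌋ = ⌊133/153⌋ − ⌊21/153⌋ = 0 − 0 = 0
n=1: ⌊(2·112+21)/153⌋ − ⌊(1·112+21)/153⌋ = ⌊245/153⌋ − ⌊133/153⌋ = 1 − 0 = 1
n=2: ⌊(3·112+21)/153⌋ − ⌊(2·112+21)/153⌋ = ⌊357/153⌋ − ⌊245/153⌋ = 2 − 1 = 1
n=3: ⌊(4·112+21)/153⌋ − ⌊(3·112+21)/153⌋ = ⌊469/153⌋ − ⌊357/153⌋ = 3 − 2 = 1
n=4: ⌊(5·112+21)/153⌋ − ⌊(4·112+21)/153⌋ = ⌊581/153⌋ − ⌊469/153⌋ = 3 − 3 = 0
n=5: ⌊(6·112+21)/153⌋ − ⌊(5·112+21)/153⌋ = ⌊693/153⌋ − ⌊581/153⌋ = 4 − 3 = 1
n=6: ⌊(7·112+21)/153⌋ − ⌊(6·112+21)/153⌋ = ⌊805/153⌋ − ⌊693/153⌋ = 5 − 4 = 1
n=7: ⌊(8·112+21)/153⌋ − ⌊(7·112+21)/153⌋ = ⌊917/153⌋ − ⌊805/153⌋ = 5 − 5 = 0
n=8: ⌊(9·112+21)/153⌋ − ⌊(8·112+21)/153⌋ = ⌊1029/153⌋ − ⌊917/153⌋ = 6 − 5 = 1
n=9: ⌊(10·112+21)/153⌋ − ⌊(9·112+21)/153⌋ = ⌊1141/153⌋ − ⌊1029/153⌋ = 7 − 6 = 1
n=10: ⌊(11·112+21)/153⌋ − ⌊(10·112+21)/153⌋ = ⌊1253/153⌋ − ⌊1141/153⌋ = 8 − 7 = 1
n=11: ⌊(12·112+21)/153⌋ − ⌊(11·112+21)/153⌋ = ⌊1365/153⌋ − ⌊1253/153⌋ = 8 − 8 = 0
n=12: ⌊(13·112+21)/153⌋ − ⌊(12·112+21)/153⌋ = ⌊1477/153⌋ − ⌊1365/153⌋ = 9 − 8 = 1
n=13: ⌊(14·112+21)/153⌋ − ⌊(13·112+21)/153⌋ = ⌊1589/153⌋ − ⌊1477/153⌋ = 10 − 9 = 1
n=14: ⌊(15·112+21)/153⌋ − ⌊(14·112+21)/153⌋ = ⌊1701/153⌋ − ⌊1589/153⌋ = 11 − 10 = 1
n=15: ⌊(16·112+21)/153⌋ − ⌊(15·112+21)/153⌋ = ⌊1813/153⌋ − ⌊1701/153⌋ = 11 − 11 = 0
n=16: ⌊(17·112+21)/153⌋ − ⌊(16·112+21)/153⌋ = ⌊1925/153⌋ − ⌊1813/153⌋ = 12 − 11 = 1
n=17: ⌊(18·112+21)/153⌋ − ⌊(17·112+21)/153⌋ = ⌊2037/153⌋ − ⌊1925/153⌋ = 13 − 12 = 1
n=18: ⌊(19·112+21)/153⌋ − ⌊(18·112+21)/153⌋ = ⌊2149/153⌋ − ⌊2037/153⌋ = 14 − 13 = 1
n=19: ⌊(20·112+21)/153⌋ − ⌊(19·112+21)/153⌋ = ⌊2261/153⌋ − ⌊2149/153⌋ = 14 − 14 = 0
n=20: ⌊(21·112+21)/153⌋ − ⌊(20·112+21)/153⌋ = ⌊2373/153⌋ − ⌊2261/153⌋ = 15 − 14 = 1
n=21: ⌊(22·112+21)/153⌋ − ⌊(21·112+21)/153⌋ = ⌊2485/153⌋ − ⌊2373/153⌋ = 16 − 15 = 1
n=22: ⌊(23·112+21)/153⌋ − ⌊(22·112+21)/153⌋ = ⌊2597/153⌋ − ⌊2485/153⌋ = 16 − 16 = 0
n=23: ⌊(24·112+21)/153⌋ − ⌊(23·112+21)/153⌋ = ⌊2709/153⌋ − ⌊2597/153⌋ = 17 − 16 = 1
n=24: ⌊(25·112+21)/153⌋ − ⌊(24·112+21)/153⌋ = ⌊2821/153⌋ − ⌊2709/153⌋ = 18 − 17 = 1
n=25: ⌊(26·112+21)/153⌋ − ⌊(25·112+21)/153⌋ = ⌊2933/153⌋ − ⌊2821/153⌋ = 19 − 18 = 1
n=26: ⌊(27·112+21)/153⌋ − ⌊(26·112+21)/153⌋ = ⌊3045/153⌋ − ⌊2933/153⌋ = 19 − 19 = 0
n=27: ⌊(28·112+21)/153⌋ − ⌊(27·112+21)/153⌋ = ⌊3157/153⌋ − ⌊3045/153⌋ = 20 − 19 = 1
n=28: ⌊(29·112+21)/153⌋ − ⌊(28·112+21)/153⌋ = ⌊3269/153⌋ − ⌊3157/153⌋ = 21 − 20 = 1
n=29: ⌊(30·112+21)/153⌋ − ⌊(29·112+21)/153⌋ = ⌊3381/153⌋ − ⌊3269/153⌋ = 22 − 21 = 1
n=30: ⌊(31·112+21)/153⌋ − ⌊(30·112+21)/153⌋ = ⌊3493/153⌋ − ⌊3381/153⌋ = 22 − 22 = 0
n=31: ⌊(32·112+21)/153⌋ − ⌊(31·112+21)/153⌋ = ⌊3605/153⌋ − ⌊3493/153⌋ = 23 − 22 = 1
n=32: ⌊(33·112+21)/153⌋ − ⌊(32·112+21)/153⌋ = ⌊3717/153⌋ − ⌊3605/153⌋ = 24 − 23 = 1
n=33: ⌊(34·112+21)/153⌋ − ⌊(33·112+21)/153⌋ = ⌊3829/153⌋ − ⌊3717/153⌋ = 25 − 24 = 1
n=34: ⌊(35·112+21)/153⌋ − ⌊(34·112+21)/153⌋ = ⌊3941/153⌋ − ⌊3829/153⌋ = 25 − 25 = 0
n=35: ⌊(36·112+21)/153⌋ − ⌊(35·112+21)/153⌋ = ⌊4053/153⌋ − ⌊3941/153⌋ = 26 − 25 = 1
n=36: ⌊(37·112+21)/153⌋ − ⌊(36·112+21)/153⌋ = ⌊4165/153⌋ − ⌊4053/153⌋ = 27 − 26 = 1
n=37: ⌊(38·112+21)/153⌋ − ⌊(37·112+21)/153⌋ = ⌊4277/153⌋ − ⌊4165/153⌋ = 27 − 27 = 0
n=38: ⌊(39·112+21)/153⌋ − ⌊(38·112+21)/153⌋ = ⌊4389/153⌋ − ⌊4277/153⌋ = 28 − 27 = 1
n=39: ⌊(40·112+21)/153⌋ − ⌊(39·112+21)/153⌋ = ⌊4501/153⌋ − ⌊4389/153⌋ = 29 − 28 = 1
n=40: ⌊(41·112+21)/153⌋ − ⌊(40·112+21)/153⌋ = ⌊4613/153⌋ − ⌊4501/153⌋ = 30 − 29 = 1
n=41: ⌊(42·112+21)/153⌋ − ⌊(41·112+21)/153⌋ = ⌊4725/153⌋ − ⌊4613/153⌋ = 30 − 30 = 0
n=42: ⌊(43·112+21)/153⌋ − ⌊(42·112+21)/153⌋ = ⌊4837/153⌋ − ⌊4725/153⌋ = 31 − 30 = 1
n=43: ⌊(44·112+21)/153⌋ − ⌊(43·112+21)/153⌋ = ⌊4949/153⌋ − ⌊4837/153⌋ = 32 − 31 = 1
n=44: ⌊(45·112+21)/153⌋ − ⌊(44·112+21)/153⌋ = ⌊5061/153⌋ − ⌊4949/153⌋ = 33 − 32 = 1
n=45: ⌊(46·112+21)/153⌋ − ⌊(45·112+21)/153⌋ = ⌊5173/153⌋ − ⌊5061/153⌋ = 33 − 33 = 0
n=46: ⌊(47·112+21)/153⌋ − ⌊(46·112+21)/153⌋ = ⌊5285/153⌋ − ⌊5173/153⌋ = 34 − 33 = 1
n=47: ⌊(48·112+21)/153⌋ − ⌊(47·112+21)/153⌋ = ⌊5397/153⌋ − ⌊5285/153⌋ = 35 − 34 = 1
n=48: ⌊(49·112+21)/153⌋ − ⌊(48·112+21)/153⌋ = ⌊5509/153⌋ − ⌊5397/153⌋ = 36 − 35 = 1
n=49: ⌊(50·112+21)/153⌋ − ⌊(49·112+21)/153⌋ = ⌊5621/153⌋ − ⌊5509/153⌋ = 36 − 36 = 0
n=50: ⌊(51·112+21)/153⌋ − ⌊(50·112+21)/153⌋ = ⌊5733/153⌋ − ⌊5621/153⌋ = 37 − 36 = 1
n=51: ⌊(52·112+21)/153⌋ − ⌊(51·112+21)/153⌋ = ⌊5845/153⌋ − ⌊5733/153⌋ = 38 − 37 = 1
n=52: ⌊(53·112+21)/153⌋ − ⌊(52·112+21)/153⌋ = ⌊5957/153⌋ − ⌊5845/153⌋ = 38 − 38 = 0
n=53: ⌊(54·112+21)/153⌋ − ⌊(53·112+21)/153⌋ = ⌊6069/153⌋ − ⌊5957/153⌋ = 39 − 38 = 1
n=54: ⌊(55·112+21)/153⌋ − ⌊(54·112+21)/153⌋ = ⌊6181/153⌋ − ⌊6069/153⌋ = 40 − 39 = 1
n=55: ⌊(56·112+21)/153⌋ − ⌊(55·112+21)/153⌋ = ⌊6293/153⌋ − ⌊6181/153⌋ = 41 − 40 = 1
n=56: ⌊(57·112+21)/153⌋ − ⌊(56·112+21)/153⌋ = ⌊6405/153⌋ − ⌊6293/153⌋ = 41 − 41 = 0
n=57: ⌊(58·112+21)/153⌋ − ⌊(57·112+21)/153⌋ = ⌊6517/153⌋ − ⌊6405/153⌋ = 42 − 41 = 1
n=58: ⌊(59·112+21)/153⌋ − ⌊(58·112+21)/153⌋ = ⌊6629/153⌋ − ⌊6517/153⌋ = 43 − 42 = 1
n=59: ⌊(60·112+21)/153⌋ − ⌊(59·112+21)/153⌋ = ⌊6741/153⌋ − ⌊6629/153⌋ = 44 − 43 = 1
n=60: ⌊(61·112+21)/153⌋ − ⌊(60·112+21)/153⌋ = ⌊6853/153⌋ − ⌊6741/153⌋ = 44 − 44 = 0
n=61: ⌊(62·112+21)/153⌋ − ⌊(61·112+21)/153⌋ = ⌊6965/153⌋ − ⌊6853/153⌋ = 45 − 44 = 1
n=62: ⌊(63·112+21)/153⌋ − ⌊(62·112+21)/153⌋ = ⌊7077/153⌋ − ⌊6965/153⌋ = 46 − 45 = 1


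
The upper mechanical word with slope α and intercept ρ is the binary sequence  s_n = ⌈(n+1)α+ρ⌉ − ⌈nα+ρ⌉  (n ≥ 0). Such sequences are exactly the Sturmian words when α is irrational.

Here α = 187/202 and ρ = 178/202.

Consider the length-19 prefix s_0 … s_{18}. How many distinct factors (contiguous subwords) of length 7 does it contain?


t_n = ⌈(n·187+178)/202⌉ for n = 0 … 19:
  n=0…9: ⌈178/202⌉=1 ⌈365/202⌉=2 ⌈552/202⌉=3 ⌈739/202⌉=4 ⌈926/202⌉=5 ⌈1113/202⌉=6 ⌈1300/202⌉=7 ⌈1487/202⌉=8 ⌈1674/202⌉=9 ⌈1861/202⌉=10
  n=10…19: ⌈2048/202⌉=11 ⌈2235/202⌉=12 ⌈2422/202⌉=12 ⌈2609/202⌉=13 ⌈2796/202⌉=14 ⌈2983/202⌉=15 ⌈3170/202⌉=16 ⌈3357/202⌉=17 ⌈3544/202⌉=18 ⌈3731/202⌉=19
s_n = t_(n+1) − t_n for n = 0 … 18 gives
prefix = 1111111111101111111
slide a length-7 window over [0..6] … [12..18] (13 windows); first occurrence of each distinct factor:
  [  0..  6] 1111111
  [  5.. 11] 1111110
  [  6.. 12] 1111101
  [  7.. 13] 1111011
  [  8.. 14] 1110111
  [  9.. 15] 1101111
  [ 10.. 16] 1011111
  [ 11.. 17] 0111111
  (the other 5 windows repeat one of these)
distinct factors: {0111111, 1011111, 1101111, 1110111, 1111011, 1111101, 1111110, 1111111}
count = 8  (Sturmian bound for length 7 is 8)

8


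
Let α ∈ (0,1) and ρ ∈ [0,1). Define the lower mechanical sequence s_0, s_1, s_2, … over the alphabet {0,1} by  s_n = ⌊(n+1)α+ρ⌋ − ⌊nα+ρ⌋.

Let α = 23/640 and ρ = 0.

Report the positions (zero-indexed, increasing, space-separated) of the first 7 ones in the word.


27 55 83 111 139 166 194

n=0: ⌊23/640⌋−⌊0/640⌋ = 0−0 = 0
n=1: ⌊46/640⌋−⌊23/640⌋ = 0−0 = 0
  …
n=27: ⌊644/640⌋−⌊621/640⌋ = 1−0 = 1  ← one
n=28: ⌊667/640⌋−⌊644/640⌋ = 1−1 = 0
n=29: ⌊690/640⌋−⌊667/640⌋ = 1−1 = 0
  …
n=55: ⌊1288/640⌋−⌊1265/640⌋ = 2−1 = 1  ← one
n=56: ⌊1311/640⌋−⌊1288/640⌋ = 2−2 = 0
n=57: ⌊1334/640⌋−⌊1311/640⌋ = 2−2 = 0
  …
n=83: ⌊1932/640⌋−⌊1909/640⌋ = 3−2 = 1  ← one
n=84: ⌊1955/640⌋−⌊1932/640⌋ = 3−3 = 0
n=85: ⌊1978/640⌋−⌊1955/640⌋ = 3−3 = 0
  …
n=111: ⌊2576/640⌋−⌊2553/640⌋ = 4−3 = 1  ← one
n=112: ⌊2599/640⌋−⌊2576/640⌋ = 4−4 = 0
n=113: ⌊2622/640⌋−⌊2599/640⌋ = 4−4 = 0
  …
n=139: ⌊3220/640⌋−⌊3197/640⌋ = 5−4 = 1  ← one
n=140: ⌊3243/640⌋−⌊3220/640⌋ = 5−5 = 0
n=141: ⌊3266/640⌋−⌊3243/640⌋ = 5−5 = 0
  …
n=166: ⌊3841/640⌋−⌊3818/640⌋ = 6−5 = 1  ← one
n=167: ⌊3864/640⌋−⌊3841/640⌋ = 6−6 = 0
n=168: ⌊3887/640⌋−⌊3864/640⌋ = 6−6 = 0
  …
n=194: ⌊4485/640⌋−⌊4462/640⌋ = 7−6 = 1  ← one
positions of the first 7 ones: 27 55 83 111 139 166 194


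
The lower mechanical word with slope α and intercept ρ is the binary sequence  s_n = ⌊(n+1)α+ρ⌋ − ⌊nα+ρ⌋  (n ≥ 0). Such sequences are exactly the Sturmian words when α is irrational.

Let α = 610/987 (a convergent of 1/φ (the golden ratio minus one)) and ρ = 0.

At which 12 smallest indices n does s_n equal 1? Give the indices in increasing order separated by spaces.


n=0: ⌊610/987⌋−⌊0/987⌋ = 0−0 = 0
n=1: ⌊1220/987⌋−⌊610/987⌋ = 1−0 = 1  ← one
n=2: ⌊1830/987⌋−⌊1220/987⌋ = 1−1 = 0
n=3: ⌊2440/987⌋−⌊1830/987⌋ = 2−1 = 1  ← one
n=4: ⌊3050/987⌋−⌊2440/987⌋ = 3−2 = 1  ← one
n=5: ⌊3660/987⌋−⌊3050/987⌋ = 3−3 = 0
n=6: ⌊4270/987⌋−⌊3660/987⌋ = 4−3 = 1  ← one
n=7: ⌊4880/987⌋−⌊4270/987⌋ = 4−4 = 0
n=8: ⌊5490/987⌋−⌊4880/987⌋ = 5−4 = 1  ← one
n=9: ⌊6100/987⌋−⌊5490/987⌋ = 6−5 = 1  ← one
n=10: ⌊6710/987⌋−⌊6100/987⌋ = 6−6 = 0
n=11: ⌊7320/987⌋−⌊6710/987⌋ = 7−6 = 1  ← one
n=12: ⌊7930/987⌋−⌊7320/987⌋ = 8−7 = 1  ← one
n=13: ⌊8540/987⌋−⌊7930/987⌋ = 8−8 = 0
n=14: ⌊9150/987⌋−⌊8540/987⌋ = 9−8 = 1  ← one
n=15: ⌊9760/987⌋−⌊9150/987⌋ = 9−9 = 0
n=16: ⌊10370/987⌋−⌊9760/987⌋ = 10−9 = 1  ← one
n=17: ⌊10980/987⌋−⌊10370/987⌋ = 11−10 = 1  ← one
n=18: ⌊11590/987⌋−⌊10980/987⌋ = 11−11 = 0
n=19: ⌊12200/987⌋−⌊11590/987⌋ = 12−11 = 1  ← one
positions of the first 12 ones: 1 3 4 6 8 9 11 12 14 16 17 19

1 3 4 6 8 9 11 12 14 16 17 19


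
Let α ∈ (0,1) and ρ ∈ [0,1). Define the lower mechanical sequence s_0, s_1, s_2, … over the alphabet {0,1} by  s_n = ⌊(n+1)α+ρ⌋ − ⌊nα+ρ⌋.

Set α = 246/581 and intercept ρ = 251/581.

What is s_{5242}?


1

(n+1)α + ρ = (5243·246 + 251) / 581 = 1290029/581
nα + ρ     = (5242·246 + 251) / 581 = 1289783/581
⌊1290029/581⌋ = 2220,  ⌊1289783/581⌋ = 2219
s_{5242} = 2220 − 2219 = 1


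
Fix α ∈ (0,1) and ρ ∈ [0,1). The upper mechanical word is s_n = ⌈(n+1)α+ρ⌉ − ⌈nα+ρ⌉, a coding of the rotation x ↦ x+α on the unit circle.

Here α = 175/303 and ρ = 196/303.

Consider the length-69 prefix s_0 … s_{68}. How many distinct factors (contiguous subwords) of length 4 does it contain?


5

t_n = ⌈(n·175+196)/303⌉ for n = 0 … 69:
  n=0…9: ⌈196/303⌉=1 ⌈371/303⌉=2 ⌈546/303⌉=2 ⌈721/303⌉=3 ⌈896/303⌉=3 ⌈1071/303⌉=4 ⌈1246/303⌉=5 ⌈1421/303⌉=5 ⌈1596/303⌉=6 ⌈1771/303⌉=6
  n=10…19: ⌈1946/303⌉=7 ⌈2121/303⌉=7 ⌈2296/303⌉=8 ⌈2471/303⌉=9 ⌈2646/303⌉=9 ⌈2821/303⌉=10 ⌈2996/303⌉=10 ⌈3171/303⌉=11 ⌈3346/303⌉=12 ⌈3521/303⌉=12
  n=20…29: ⌈3696/303⌉=13 ⌈3871/303⌉=13 ⌈4046/303⌉=14 ⌈4221/303⌉=14 ⌈4396/303⌉=15 ⌈4571/303⌉=16 ⌈4746/303⌉=16 ⌈4921/303⌉=17 ⌈5096/303⌉=17 ⌈5271/303⌉=18
  n=30…39: ⌈5446/303⌉=18 ⌈5621/303⌉=19 ⌈5796/303⌉=20 ⌈5971/303⌉=20 ⌈6146/303⌉=21 ⌈6321/303⌉=21 ⌈6496/303⌉=22 ⌈6671/303⌉=23 ⌈6846/303⌉=23 ⌈7021/303⌉=24
  n=40…49: ⌈7196/303⌉=24 ⌈7371/303⌉=25 ⌈7546/303⌉=25 ⌈7721/303⌉=26 ⌈7896/303⌉=27 ⌈8071/303⌉=27 ⌈8246/303⌉=28 ⌈8421/303⌉=28 ⌈8596/303⌉=29 ⌈8771/303⌉=29
  n=50…59: ⌈8946/303⌉=30 ⌈9121/303⌉=31 ⌈9296/303⌉=31 ⌈9471/303⌉=32 ⌈9646/303⌉=32 ⌈9821/303⌉=33 ⌈9996/303⌉=33 ⌈10171/303⌉=34 ⌈10346/303⌉=35 ⌈10521/303⌉=35
  n=60…69: ⌈10696/303⌉=36 ⌈10871/303⌉=36 ⌈11046/303⌉=37 ⌈11221/303⌉=38 ⌈11396/303⌉=38 ⌈11571/303⌉=39 ⌈11746/303⌉=39 ⌈11921/303⌉=40 ⌈12096/303⌉=40 ⌈12271/303⌉=41
s_n = t_(n+1) − t_n for n = 0 … 68 gives
prefix = 101011010101101011010101101010110101101010110101011010101101011010101
slide a length-4 window over [0..3] … [65..68] (66 windows); first occurrence of each distinct factor:
  [  0..  3] 1010
  [  1..  4] 0101
  [  2..  5] 1011
  [  3..  6] 0110
  [  4..  7] 1101
  (the other 61 windows repeat one of these)
distinct factors: {0101, 0110, 1010, 1011, 1101}
count = 5  (Sturmian bound for length 4 is 5)


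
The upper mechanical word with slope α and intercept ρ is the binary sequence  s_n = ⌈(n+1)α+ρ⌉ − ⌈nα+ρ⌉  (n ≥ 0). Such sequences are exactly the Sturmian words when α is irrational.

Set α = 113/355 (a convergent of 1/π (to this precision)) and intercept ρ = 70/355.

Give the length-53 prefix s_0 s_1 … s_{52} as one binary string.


n=0: ⌈(1·113+70)/355⌉ − ⌈(0·113+70)/355⌉ = ⌈183/355⌉ − ⌈70/355⌉ = 1 − 1 = 0
n=1: ⌈(2·113+70)/355⌉ − ⌈(1·113+70)/355⌉ = ⌈296/355⌉ − ⌈183/355⌉ = 1 − 1 = 0
n=2: ⌈(3·113+70)/355⌉ − ⌈(2·113+70)/355⌉ = ⌈409/355⌉ − ⌈296/355⌉ = 2 − 1 = 1
n=3: ⌈(4·113+70)/355⌉ − ⌈(3·113+70)/355⌉ = ⌈522/355⌉ − ⌈409/355⌉ = 2 − 2 = 0
n=4: ⌈(5·113+70)/355⌉ − ⌈(4·113+70)/355⌉ = ⌈635/355⌉ − ⌈522/355⌉ = 2 − 2 = 0
n=5: ⌈(6·113+70)/355⌉ − ⌈(5·113+70)/355⌉ = ⌈748/355⌉ − ⌈635/355⌉ = 3 − 2 = 1
n=6: ⌈(7·113+70)/355⌉ − ⌈(6·113+70)/355⌉ = ⌈861/355⌉ − ⌈748/355⌉ = 3 − 3 = 0
n=7: ⌈(8·113+70)/355⌉ − ⌈(7·113+70)/355⌉ = ⌈974/355⌉ − ⌈861/355⌉ = 3 − 3 = 0
n=8: ⌈(9·113+70)/355⌉ − ⌈(8·113+70)/355⌉ = ⌈1087/355⌉ − ⌈974/355⌉ = 4 − 3 = 1
n=9: ⌈(10·113+70)/355⌉ − ⌈(9·113+70)/355⌉ = ⌈1200/355⌉ − ⌈1087/355⌉ = 4 − 4 = 0
n=10: ⌈(11·113+70)/355⌉ − ⌈(10·113+70)/355⌉ = ⌈1313/355⌉ − ⌈1200/355⌉ = 4 − 4 = 0
n=11: ⌈(12·113+70)/355⌉ − ⌈(11·113+70)/355⌉ = ⌈1426/355⌉ − ⌈1313/355⌉ = 5 − 4 = 1
n=12: ⌈(13·113+70)/355⌉ − ⌈(12·113+70)/355⌉ = ⌈1539/355⌉ − ⌈1426/355⌉ = 5 − 5 = 0
n=13: ⌈(14·113+70)/355⌉ − ⌈(13·113+70)/355⌉ = ⌈1652/355⌉ − ⌈1539/355⌉ = 5 − 5 = 0
n=14: ⌈(15·113+70)/355⌉ − ⌈(14·113+70)/355⌉ = ⌈1765/355⌉ − ⌈1652/355⌉ = 5 − 5 = 0
n=15: ⌈(16·113+70)/355⌉ − ⌈(15·113+70)/355⌉ = ⌈1878/355⌉ − ⌈1765/355⌉ = 6 − 5 = 1
n=16: ⌈(17·113+70)/355⌉ − ⌈(16·113+70)/355⌉ = ⌈1991/355⌉ − ⌈1878/355⌉ = 6 − 6 = 0
n=17: ⌈(18·113+70)/355⌉ − ⌈(17·113+70)/355⌉ = ⌈2104/355⌉ − ⌈1991/355⌉ = 6 − 6 = 0
n=18: ⌈(19·113+70)/355⌉ − ⌈(18·113+70)/355⌉ = ⌈2217/355⌉ − ⌈2104/355⌉ = 7 − 6 = 1
n=19: ⌈(20·113+70)/355⌉ − ⌈(19·113+70)/355⌉ = ⌈2330/355⌉ − ⌈2217/355⌉ = 7 − 7 = 0
n=20: ⌈(21·113+70)/355⌉ − ⌈(20·113+70)/355⌉ = ⌈2443/355⌉ − ⌈2330/355⌉ = 7 − 7 = 0
n=21: ⌈(22·113+70)/355⌉ − ⌈(21·113+70)/355⌉ = ⌈2556/355⌉ − ⌈2443/355⌉ = 8 − 7 = 1
n=22: ⌈(23·113+70)/355⌉ − ⌈(22·113+70)/355⌉ = ⌈2669/355⌉ − ⌈2556/355⌉ = 8 − 8 = 0
n=23: ⌈(24·113+70)/355⌉ − ⌈(23·113+70)/355⌉ = ⌈2782/355⌉ − ⌈2669/355⌉ = 8 − 8 = 0
n=24: ⌈(25·113+70)/355⌉ − ⌈(24·113+70)/355⌉ = ⌈2895/355⌉ − ⌈2782/355⌉ = 9 − 8 = 1
n=25: ⌈(26·113+70)/355⌉ − ⌈(25·113+70)/355⌉ = ⌈3008/355⌉ − ⌈2895/355⌉ = 9 − 9 = 0
n=26: ⌈(27·113+70)/355⌉ − ⌈(26·113+70)/355⌉ = ⌈3121/355⌉ − ⌈3008/355⌉ = 9 − 9 = 0
n=27: ⌈(28·113+70)/355⌉ − ⌈(27·113+70)/355⌉ = ⌈3234/355⌉ − ⌈3121/355⌉ = 10 − 9 = 1
n=28: ⌈(29·113+70)/355⌉ − ⌈(28·113+70)/355⌉ = ⌈3347/355⌉ − ⌈3234/355⌉ = 10 − 10 = 0
n=29: ⌈(30·113+70)/355⌉ − ⌈(29·113+70)/355⌉ = ⌈3460/355⌉ − ⌈3347/355⌉ = 10 − 10 = 0
n=30: ⌈(31·113+70)/355⌉ − ⌈(30·113+70)/355⌉ = ⌈3573/355⌉ − ⌈3460/355⌉ = 11 − 10 = 1
n=31: ⌈(32·113+70)/355⌉ − ⌈(31·113+70)/355⌉ = ⌈3686/355⌉ − ⌈3573/355⌉ = 11 − 11 = 0
n=32: ⌈(33·113+70)/355⌉ − ⌈(32·113+70)/355⌉ = ⌈3799/355⌉ − ⌈3686/355⌉ = 11 − 11 = 0
n=33: ⌈(34·113+70)/355⌉ − ⌈(33·113+70)/355⌉ = ⌈3912/355⌉ − ⌈3799/355⌉ = 12 − 11 = 1
n=34: ⌈(35·113+70)/355⌉ − ⌈(34·113+70)/355⌉ = ⌈4025/355⌉ − ⌈3912/355⌉ = 12 − 12 = 0
n=35: ⌈(36·113+70)/355⌉ − ⌈(35·113+70)/355⌉ = ⌈4138/355⌉ − ⌈4025/355⌉ = 12 − 12 = 0
n=36: ⌈(37·113+70)/355⌉ − ⌈(36·113+70)/355⌉ = ⌈4251/355⌉ − ⌈4138/355⌉ = 12 − 12 = 0
n=37: ⌈(38·113+70)/355⌉ − ⌈(37·113+70)/355⌉ = ⌈4364/355⌉ − ⌈4251/355⌉ = 13 − 12 = 1
n=38: ⌈(39·113+70)/355⌉ − ⌈(38·113+70)/355⌉ = ⌈4477/355⌉ − ⌈4364/355⌉ = 13 − 13 = 0
n=39: ⌈(40·113+70)/355⌉ − ⌈(39·113+70)/355⌉ = ⌈4590/355⌉ − ⌈4477/355⌉ = 13 − 13 = 0
n=40: ⌈(41·113+70)/355⌉ − ⌈(40·113+70)/355⌉ = ⌈4703/355⌉ − ⌈4590/355⌉ = 14 − 13 = 1
n=41: ⌈(42·113+70)/355⌉ − ⌈(41·113+70)/355⌉ = ⌈4816/355⌉ − ⌈4703/355⌉ = 14 − 14 = 0
n=42: ⌈(43·113+70)/355⌉ − ⌈(42·113+70)/355⌉ = ⌈4929/355⌉ − ⌈4816/355⌉ = 14 − 14 = 0
n=43: ⌈(44·113+70)/355⌉ − ⌈(43·113+70)/355⌉ = ⌈5042/355⌉ − ⌈4929/355⌉ = 15 − 14 = 1
n=44: ⌈(45·113+70)/355⌉ − ⌈(44·113+70)/355⌉ = ⌈5155/355⌉ − ⌈5042/355⌉ = 15 − 15 = 0
n=45: ⌈(46·113+70)/355⌉ − ⌈(45·113+70)/355⌉ = ⌈5268/355⌉ − ⌈5155/355⌉ = 15 − 15 = 0
n=46: ⌈(47·113+70)/355⌉ − ⌈(46·113+70)/355⌉ = ⌈5381/355⌉ − ⌈5268/355⌉ = 16 − 15 = 1
n=47: ⌈(48·113+70)/355⌉ − ⌈(47·113+70)/355⌉ = ⌈5494/355⌉ − ⌈5381/355⌉ = 16 − 16 = 0
n=48: ⌈(49·113+70)/355⌉ − ⌈(48·113+70)/355⌉ = ⌈5607/355⌉ − ⌈5494/355⌉ = 16 − 16 = 0
n=49: ⌈(50·113+70)/355⌉ − ⌈(49·113+70)/355⌉ = ⌈5720/355⌉ − ⌈5607/355⌉ = 17 − 16 = 1
n=50: ⌈(51·113+70)/355⌉ − ⌈(50·113+70)/355⌉ = ⌈5833/355⌉ − ⌈5720/355⌉ = 17 − 17 = 0
n=51: ⌈(52·113+70)/355⌉ − ⌈(51·113+70)/355⌉ = ⌈5946/355⌉ − ⌈5833/355⌉ = 17 − 17 = 0
n=52: ⌈(53·113+70)/355⌉ − ⌈(52·113+70)/355⌉ = ⌈6059/355⌉ − ⌈5946/355⌉ = 18 − 17 = 1

00100100100100010010010010010010010001001001001001001
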